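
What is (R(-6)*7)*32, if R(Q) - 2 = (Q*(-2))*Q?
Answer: -15680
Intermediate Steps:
R(Q) = 2 - 2*Q**2 (R(Q) = 2 + (Q*(-2))*Q = 2 + (-2*Q)*Q = 2 - 2*Q**2)
(R(-6)*7)*32 = ((2 - 2*(-6)**2)*7)*32 = ((2 - 2*36)*7)*32 = ((2 - 72)*7)*32 = -70*7*32 = -490*32 = -15680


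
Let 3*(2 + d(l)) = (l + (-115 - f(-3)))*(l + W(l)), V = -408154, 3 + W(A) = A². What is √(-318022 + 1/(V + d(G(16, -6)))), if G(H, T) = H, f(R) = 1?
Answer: I*√124499401349439358/625684 ≈ 563.93*I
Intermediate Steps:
W(A) = -3 + A²
d(l) = -2 + (-116 + l)*(-3 + l + l²)/3 (d(l) = -2 + ((l + (-115 - 1*1))*(l + (-3 + l²)))/3 = -2 + ((l + (-115 - 1))*(-3 + l + l²))/3 = -2 + ((l - 116)*(-3 + l + l²))/3 = -2 + ((-116 + l)*(-3 + l + l²))/3 = -2 + (-116 + l)*(-3 + l + l²)/3)
√(-318022 + 1/(V + d(G(16, -6)))) = √(-318022 + 1/(-408154 + (114 - 119/3*16 - 115/3*16² + (⅓)*16³))) = √(-318022 + 1/(-408154 + (114 - 1904/3 - 115/3*256 + (⅓)*4096))) = √(-318022 + 1/(-408154 + (114 - 1904/3 - 29440/3 + 4096/3))) = √(-318022 + 1/(-408154 - 26906/3)) = √(-318022 + 1/(-1251368/3)) = √(-318022 - 3/1251368) = √(-397962554099/1251368) = I*√124499401349439358/625684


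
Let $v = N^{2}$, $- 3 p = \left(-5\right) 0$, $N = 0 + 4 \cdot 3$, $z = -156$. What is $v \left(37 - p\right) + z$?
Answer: $5172$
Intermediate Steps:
$N = 12$ ($N = 0 + 12 = 12$)
$p = 0$ ($p = - \frac{\left(-5\right) 0}{3} = \left(- \frac{1}{3}\right) 0 = 0$)
$v = 144$ ($v = 12^{2} = 144$)
$v \left(37 - p\right) + z = 144 \left(37 - 0\right) - 156 = 144 \left(37 + 0\right) - 156 = 144 \cdot 37 - 156 = 5328 - 156 = 5172$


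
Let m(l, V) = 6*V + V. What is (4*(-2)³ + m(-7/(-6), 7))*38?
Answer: 646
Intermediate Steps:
m(l, V) = 7*V
(4*(-2)³ + m(-7/(-6), 7))*38 = (4*(-2)³ + 7*7)*38 = (4*(-8) + 49)*38 = (-32 + 49)*38 = 17*38 = 646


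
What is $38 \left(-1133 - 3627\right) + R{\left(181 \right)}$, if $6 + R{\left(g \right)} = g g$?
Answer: $-148125$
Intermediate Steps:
$R{\left(g \right)} = -6 + g^{2}$ ($R{\left(g \right)} = -6 + g g = -6 + g^{2}$)
$38 \left(-1133 - 3627\right) + R{\left(181 \right)} = 38 \left(-1133 - 3627\right) - \left(6 - 181^{2}\right) = 38 \left(-4760\right) + \left(-6 + 32761\right) = -180880 + 32755 = -148125$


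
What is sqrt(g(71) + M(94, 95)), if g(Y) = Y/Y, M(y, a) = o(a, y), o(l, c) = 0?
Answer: 1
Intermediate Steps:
M(y, a) = 0
g(Y) = 1
sqrt(g(71) + M(94, 95)) = sqrt(1 + 0) = sqrt(1) = 1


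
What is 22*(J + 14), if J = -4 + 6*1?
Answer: 352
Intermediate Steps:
J = 2 (J = -4 + 6 = 2)
22*(J + 14) = 22*(2 + 14) = 22*16 = 352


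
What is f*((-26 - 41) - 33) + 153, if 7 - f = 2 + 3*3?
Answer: 553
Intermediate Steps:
f = -4 (f = 7 - (2 + 3*3) = 7 - (2 + 9) = 7 - 1*11 = 7 - 11 = -4)
f*((-26 - 41) - 33) + 153 = -4*((-26 - 41) - 33) + 153 = -4*(-67 - 33) + 153 = -4*(-100) + 153 = 400 + 153 = 553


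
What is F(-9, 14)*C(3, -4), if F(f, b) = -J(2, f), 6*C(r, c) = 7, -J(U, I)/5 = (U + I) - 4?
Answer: -385/6 ≈ -64.167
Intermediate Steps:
J(U, I) = 20 - 5*I - 5*U (J(U, I) = -5*((U + I) - 4) = -5*((I + U) - 4) = -5*(-4 + I + U) = 20 - 5*I - 5*U)
C(r, c) = 7/6 (C(r, c) = (1/6)*7 = 7/6)
F(f, b) = -10 + 5*f (F(f, b) = -(20 - 5*f - 5*2) = -(20 - 5*f - 10) = -(10 - 5*f) = -10 + 5*f)
F(-9, 14)*C(3, -4) = (-10 + 5*(-9))*(7/6) = (-10 - 45)*(7/6) = -55*7/6 = -385/6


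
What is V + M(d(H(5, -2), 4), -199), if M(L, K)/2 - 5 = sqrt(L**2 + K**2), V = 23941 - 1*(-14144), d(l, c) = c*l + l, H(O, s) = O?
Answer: 38095 + 2*sqrt(40226) ≈ 38496.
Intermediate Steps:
d(l, c) = l + c*l
V = 38085 (V = 23941 + 14144 = 38085)
M(L, K) = 10 + 2*sqrt(K**2 + L**2) (M(L, K) = 10 + 2*sqrt(L**2 + K**2) = 10 + 2*sqrt(K**2 + L**2))
V + M(d(H(5, -2), 4), -199) = 38085 + (10 + 2*sqrt((-199)**2 + (5*(1 + 4))**2)) = 38085 + (10 + 2*sqrt(39601 + (5*5)**2)) = 38085 + (10 + 2*sqrt(39601 + 25**2)) = 38085 + (10 + 2*sqrt(39601 + 625)) = 38085 + (10 + 2*sqrt(40226)) = 38095 + 2*sqrt(40226)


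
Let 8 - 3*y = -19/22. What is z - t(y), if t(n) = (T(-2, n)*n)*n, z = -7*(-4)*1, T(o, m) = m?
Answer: 23519/10648 ≈ 2.2088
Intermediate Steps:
z = 28 (z = 28*1 = 28)
y = 65/22 (y = 8/3 - (-19)/(3*22) = 8/3 - 1/3*(-19/22) = 8/3 + 19/66 = 65/22 ≈ 2.9545)
t(n) = n**3 (t(n) = (n*n)*n = n**2*n = n**3)
z - t(y) = 28 - (65/22)**3 = 28 - 1*274625/10648 = 28 - 274625/10648 = 23519/10648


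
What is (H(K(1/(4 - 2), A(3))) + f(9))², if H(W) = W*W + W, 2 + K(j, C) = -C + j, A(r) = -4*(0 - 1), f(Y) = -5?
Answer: 6241/16 ≈ 390.06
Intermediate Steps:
A(r) = 4 (A(r) = -4*(-1) = 4)
K(j, C) = -2 + j - C (K(j, C) = -2 + (-C + j) = -2 + (j - C) = -2 + j - C)
H(W) = W + W² (H(W) = W² + W = W + W²)
(H(K(1/(4 - 2), A(3))) + f(9))² = ((-2 + 1/(4 - 2) - 1*4)*(1 + (-2 + 1/(4 - 2) - 1*4)) - 5)² = ((-2 + 1/2 - 4)*(1 + (-2 + 1/2 - 4)) - 5)² = ((-2 + ½ - 4)*(1 + (-2 + ½ - 4)) - 5)² = (-11*(1 - 11/2)/2 - 5)² = (-11/2*(-9/2) - 5)² = (99/4 - 5)² = (79/4)² = 6241/16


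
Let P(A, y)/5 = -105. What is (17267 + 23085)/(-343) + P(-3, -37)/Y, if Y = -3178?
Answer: -18294083/155722 ≈ -117.48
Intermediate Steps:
P(A, y) = -525 (P(A, y) = 5*(-105) = -525)
(17267 + 23085)/(-343) + P(-3, -37)/Y = (17267 + 23085)/(-343) - 525/(-3178) = 40352*(-1/343) - 525*(-1/3178) = -40352/343 + 75/454 = -18294083/155722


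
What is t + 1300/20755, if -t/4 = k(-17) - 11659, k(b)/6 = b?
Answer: 195279904/4151 ≈ 47044.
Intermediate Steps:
k(b) = 6*b
t = 47044 (t = -4*(6*(-17) - 11659) = -4*(-102 - 11659) = -4*(-11761) = 47044)
t + 1300/20755 = 47044 + 1300/20755 = 47044 + 1300*(1/20755) = 47044 + 260/4151 = 195279904/4151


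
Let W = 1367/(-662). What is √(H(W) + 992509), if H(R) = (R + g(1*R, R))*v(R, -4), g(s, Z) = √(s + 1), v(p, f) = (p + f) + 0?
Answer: √(434966602701 - 4015*I*√466710)/662 ≈ 996.25 - 0.0031412*I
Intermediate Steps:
v(p, f) = f + p (v(p, f) = (f + p) + 0 = f + p)
W = -1367/662 (W = 1367*(-1/662) = -1367/662 ≈ -2.0650)
g(s, Z) = √(1 + s)
H(R) = (-4 + R)*(R + √(1 + R)) (H(R) = (R + √(1 + 1*R))*(-4 + R) = (R + √(1 + R))*(-4 + R) = (-4 + R)*(R + √(1 + R)))
√(H(W) + 992509) = √((-4 - 1367/662)*(-1367/662 + √(1 - 1367/662)) + 992509) = √(-4015*(-1367/662 + √(-705/662))/662 + 992509) = √(-4015*(-1367/662 + I*√466710/662)/662 + 992509) = √((5488505/438244 - 4015*I*√466710/438244) + 992509) = √(434966602701/438244 - 4015*I*√466710/438244)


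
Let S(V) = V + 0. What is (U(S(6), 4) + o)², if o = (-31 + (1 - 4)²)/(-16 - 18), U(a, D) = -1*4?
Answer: 3249/289 ≈ 11.242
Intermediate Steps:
S(V) = V
U(a, D) = -4
o = 11/17 (o = (-31 + (-3)²)/(-34) = (-31 + 9)*(-1/34) = -22*(-1/34) = 11/17 ≈ 0.64706)
(U(S(6), 4) + o)² = (-4 + 11/17)² = (-57/17)² = 3249/289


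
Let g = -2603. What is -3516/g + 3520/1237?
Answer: 13511852/3219911 ≈ 4.1963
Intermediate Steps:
-3516/g + 3520/1237 = -3516/(-2603) + 3520/1237 = -3516*(-1/2603) + 3520*(1/1237) = 3516/2603 + 3520/1237 = 13511852/3219911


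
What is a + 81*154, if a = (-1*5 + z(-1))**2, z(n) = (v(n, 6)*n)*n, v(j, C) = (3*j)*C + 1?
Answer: 12958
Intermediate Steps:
v(j, C) = 1 + 3*C*j (v(j, C) = 3*C*j + 1 = 1 + 3*C*j)
z(n) = n**2*(1 + 18*n) (z(n) = ((1 + 3*6*n)*n)*n = ((1 + 18*n)*n)*n = (n*(1 + 18*n))*n = n**2*(1 + 18*n))
a = 484 (a = (-1*5 + (-1)**2*(1 + 18*(-1)))**2 = (-5 + 1*(1 - 18))**2 = (-5 + 1*(-17))**2 = (-5 - 17)**2 = (-22)**2 = 484)
a + 81*154 = 484 + 81*154 = 484 + 12474 = 12958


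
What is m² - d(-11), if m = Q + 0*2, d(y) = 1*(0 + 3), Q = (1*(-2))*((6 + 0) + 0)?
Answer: 141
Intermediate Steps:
Q = -12 (Q = -2*(6 + 0) = -2*6 = -12)
d(y) = 3 (d(y) = 1*3 = 3)
m = -12 (m = -12 + 0*2 = -12 + 0 = -12)
m² - d(-11) = (-12)² - 1*3 = 144 - 3 = 141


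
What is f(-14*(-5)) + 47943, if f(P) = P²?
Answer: 52843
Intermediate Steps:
f(-14*(-5)) + 47943 = (-14*(-5))² + 47943 = 70² + 47943 = 4900 + 47943 = 52843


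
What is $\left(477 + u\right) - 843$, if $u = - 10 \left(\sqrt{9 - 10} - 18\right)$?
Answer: $-186 - 10 i \approx -186.0 - 10.0 i$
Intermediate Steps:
$u = 180 - 10 i$ ($u = - 10 \left(\sqrt{-1} - 18\right) = - 10 \left(i - 18\right) = - 10 \left(-18 + i\right) = 180 - 10 i \approx 180.0 - 10.0 i$)
$\left(477 + u\right) - 843 = \left(477 + \left(180 - 10 i\right)\right) - 843 = \left(657 - 10 i\right) - 843 = -186 - 10 i$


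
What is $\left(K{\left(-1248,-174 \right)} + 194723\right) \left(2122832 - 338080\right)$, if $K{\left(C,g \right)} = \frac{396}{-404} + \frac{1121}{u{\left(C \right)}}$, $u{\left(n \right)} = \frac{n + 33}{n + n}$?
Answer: $\frac{14383859096805184}{40905} \approx 3.5164 \cdot 10^{11}$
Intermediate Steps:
$u{\left(n \right)} = \frac{33 + n}{2 n}$
$K{\left(C,g \right)} = - \frac{99}{101} + \frac{2242 C}{33 + C}$ ($K{\left(C,g \right)} = \frac{396}{-404} + \frac{1121}{\frac{1}{2} \frac{1}{C} \left(33 + C\right)} = 396 \left(- \frac{1}{404}\right) + 1121 \frac{2 C}{33 + C} = - \frac{99}{101} + \frac{2242 C}{33 + C}$)
$\left(K{\left(-1248,-174 \right)} + 194723\right) \left(2122832 - 338080\right) = \left(\frac{-3267 + 226343 \left(-1248\right)}{101 \left(33 - 1248\right)} + 194723\right) \left(2122832 - 338080\right) = \left(\frac{-3267 - 282476064}{101 \left(-1215\right)} + 194723\right) \left(2122832 - 338080\right) = \left(\frac{1}{101} \left(- \frac{1}{1215}\right) \left(-282479331\right) + 194723\right) 1784752 = \left(\frac{94159777}{40905} + 194723\right) 1784752 = \frac{8059304092}{40905} \cdot 1784752 = \frac{14383859096805184}{40905}$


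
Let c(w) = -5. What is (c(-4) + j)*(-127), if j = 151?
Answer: -18542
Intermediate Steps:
(c(-4) + j)*(-127) = (-5 + 151)*(-127) = 146*(-127) = -18542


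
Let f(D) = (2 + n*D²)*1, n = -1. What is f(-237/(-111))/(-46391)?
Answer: 3503/63509279 ≈ 5.5157e-5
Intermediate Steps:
f(D) = 2 - D² (f(D) = (2 - D²)*1 = 2 - D²)
f(-237/(-111))/(-46391) = (2 - (-237/(-111))²)/(-46391) = (2 - (-237*(-1/111))²)*(-1/46391) = (2 - (79/37)²)*(-1/46391) = (2 - 1*6241/1369)*(-1/46391) = (2 - 6241/1369)*(-1/46391) = -3503/1369*(-1/46391) = 3503/63509279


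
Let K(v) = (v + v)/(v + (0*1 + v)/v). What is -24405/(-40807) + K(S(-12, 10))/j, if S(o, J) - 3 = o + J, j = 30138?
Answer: 735558697/1229841366 ≈ 0.59809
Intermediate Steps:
S(o, J) = 3 + J + o (S(o, J) = 3 + (o + J) = 3 + (J + o) = 3 + J + o)
K(v) = 2*v/(1 + v) (K(v) = (2*v)/(v + (0 + v)/v) = (2*v)/(v + v/v) = (2*v)/(v + 1) = (2*v)/(1 + v) = 2*v/(1 + v))
-24405/(-40807) + K(S(-12, 10))/j = -24405/(-40807) + (2*(3 + 10 - 12)/(1 + (3 + 10 - 12)))/30138 = -24405*(-1/40807) + (2*1/(1 + 1))*(1/30138) = 24405/40807 + (2*1/2)*(1/30138) = 24405/40807 + (2*1*(½))*(1/30138) = 24405/40807 + 1*(1/30138) = 24405/40807 + 1/30138 = 735558697/1229841366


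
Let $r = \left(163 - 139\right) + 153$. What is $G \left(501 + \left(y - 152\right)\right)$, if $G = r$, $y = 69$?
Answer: $73986$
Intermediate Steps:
$r = 177$ ($r = 24 + 153 = 177$)
$G = 177$
$G \left(501 + \left(y - 152\right)\right) = 177 \left(501 + \left(69 - 152\right)\right) = 177 \left(501 - 83\right) = 177 \cdot 418 = 73986$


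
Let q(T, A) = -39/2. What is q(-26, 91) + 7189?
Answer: 14339/2 ≈ 7169.5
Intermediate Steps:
q(T, A) = -39/2 (q(T, A) = -39*1/2 = -39/2)
q(-26, 91) + 7189 = -39/2 + 7189 = 14339/2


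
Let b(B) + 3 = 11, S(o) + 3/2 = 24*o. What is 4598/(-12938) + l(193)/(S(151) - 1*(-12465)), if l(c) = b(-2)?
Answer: -73866821/208140075 ≈ -0.35489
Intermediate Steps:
S(o) = -3/2 + 24*o
b(B) = 8 (b(B) = -3 + 11 = 8)
l(c) = 8
4598/(-12938) + l(193)/(S(151) - 1*(-12465)) = 4598/(-12938) + 8/((-3/2 + 24*151) - 1*(-12465)) = 4598*(-1/12938) + 8/((-3/2 + 3624) + 12465) = -2299/6469 + 8/(7245/2 + 12465) = -2299/6469 + 8/(32175/2) = -2299/6469 + 8*(2/32175) = -2299/6469 + 16/32175 = -73866821/208140075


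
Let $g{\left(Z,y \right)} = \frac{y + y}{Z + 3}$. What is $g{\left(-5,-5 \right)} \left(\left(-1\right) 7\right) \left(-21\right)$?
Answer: $735$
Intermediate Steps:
$g{\left(Z,y \right)} = \frac{2 y}{3 + Z}$
$g{\left(-5,-5 \right)} \left(\left(-1\right) 7\right) \left(-21\right) = 2 \left(-5\right) \frac{1}{3 - 5} \left(\left(-1\right) 7\right) \left(-21\right) = 2 \left(-5\right) \frac{1}{-2} \left(-7\right) \left(-21\right) = 2 \left(-5\right) \left(- \frac{1}{2}\right) \left(-7\right) \left(-21\right) = 5 \left(-7\right) \left(-21\right) = \left(-35\right) \left(-21\right) = 735$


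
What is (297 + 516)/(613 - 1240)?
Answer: -271/209 ≈ -1.2966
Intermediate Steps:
(297 + 516)/(613 - 1240) = 813/(-627) = -1/627*813 = -271/209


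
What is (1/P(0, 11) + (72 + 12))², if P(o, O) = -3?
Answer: 63001/9 ≈ 7000.1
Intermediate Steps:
(1/P(0, 11) + (72 + 12))² = (1/(-3) + (72 + 12))² = (-⅓ + 84)² = (251/3)² = 63001/9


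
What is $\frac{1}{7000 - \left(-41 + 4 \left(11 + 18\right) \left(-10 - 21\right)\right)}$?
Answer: $\frac{1}{10637} \approx 9.4011 \cdot 10^{-5}$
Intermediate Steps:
$\frac{1}{7000 - \left(-41 + 4 \left(11 + 18\right) \left(-10 - 21\right)\right)} = \frac{1}{7000 - \left(-41 + 4 \cdot 29 \left(-31\right)\right)} = \frac{1}{7000 + \left(\left(-4\right) \left(-899\right) + 41\right)} = \frac{1}{7000 + \left(3596 + 41\right)} = \frac{1}{7000 + 3637} = \frac{1}{10637}$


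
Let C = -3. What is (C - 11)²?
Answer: 196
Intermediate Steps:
(C - 11)² = (-3 - 11)² = (-14)² = 196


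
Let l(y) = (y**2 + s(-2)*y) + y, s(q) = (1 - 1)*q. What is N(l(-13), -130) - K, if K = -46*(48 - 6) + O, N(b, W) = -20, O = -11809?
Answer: 13721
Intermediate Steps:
s(q) = 0 (s(q) = 0*q = 0)
l(y) = y + y**2 (l(y) = (y**2 + 0*y) + y = (y**2 + 0) + y = y**2 + y = y + y**2)
K = -13741 (K = -46*(48 - 6) - 11809 = -46*42 - 11809 = -1932 - 11809 = -13741)
N(l(-13), -130) - K = -20 - 1*(-13741) = -20 + 13741 = 13721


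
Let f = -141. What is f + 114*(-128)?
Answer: -14733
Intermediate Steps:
f + 114*(-128) = -141 + 114*(-128) = -141 - 14592 = -14733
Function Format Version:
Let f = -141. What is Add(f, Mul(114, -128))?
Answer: -14733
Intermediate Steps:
Add(f, Mul(114, -128)) = Add(-141, Mul(114, -128)) = Add(-141, -14592) = -14733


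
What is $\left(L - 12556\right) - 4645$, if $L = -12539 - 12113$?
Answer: $-41853$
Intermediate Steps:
$L = -24652$ ($L = -12539 - 12113 = -24652$)
$\left(L - 12556\right) - 4645 = \left(-24652 - 12556\right) - 4645 = -37208 - 4645 = -41853$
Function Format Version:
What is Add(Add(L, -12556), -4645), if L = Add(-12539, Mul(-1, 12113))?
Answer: -41853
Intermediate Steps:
L = -24652 (L = Add(-12539, -12113) = -24652)
Add(Add(L, -12556), -4645) = Add(Add(-24652, -12556), -4645) = Add(-37208, -4645) = -41853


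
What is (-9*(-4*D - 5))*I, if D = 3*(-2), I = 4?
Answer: -684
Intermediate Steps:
D = -6
(-9*(-4*D - 5))*I = -9*(-4*(-6) - 5)*4 = -9*(24 - 5)*4 = -9*19*4 = -171*4 = -684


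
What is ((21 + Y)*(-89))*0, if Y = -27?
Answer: 0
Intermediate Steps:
((21 + Y)*(-89))*0 = ((21 - 27)*(-89))*0 = -6*(-89)*0 = 534*0 = 0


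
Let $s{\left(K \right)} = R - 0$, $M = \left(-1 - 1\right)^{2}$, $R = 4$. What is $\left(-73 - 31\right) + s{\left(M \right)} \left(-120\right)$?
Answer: $-584$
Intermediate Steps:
$M = 4$ ($M = \left(-2\right)^{2} = 4$)
$s{\left(K \right)} = 4$ ($s{\left(K \right)} = 4 - 0 = 4 + 0 = 4$)
$\left(-73 - 31\right) + s{\left(M \right)} \left(-120\right) = \left(-73 - 31\right) + 4 \left(-120\right) = -104 - 480 = -584$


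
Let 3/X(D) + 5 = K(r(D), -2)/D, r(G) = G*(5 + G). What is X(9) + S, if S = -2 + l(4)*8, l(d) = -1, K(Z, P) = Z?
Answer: -29/3 ≈ -9.6667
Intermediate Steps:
S = -10 (S = -2 - 1*8 = -2 - 8 = -10)
X(D) = 3/D (X(D) = 3/(-5 + (D*(5 + D))/D) = 3/(-5 + (5 + D)) = 3/D)
X(9) + S = 3/9 - 10 = 3*(⅑) - 10 = ⅓ - 10 = -29/3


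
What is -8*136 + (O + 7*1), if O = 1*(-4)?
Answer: -1085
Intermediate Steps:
O = -4
-8*136 + (O + 7*1) = -8*136 + (-4 + 7*1) = -1088 + (-4 + 7) = -1088 + 3 = -1085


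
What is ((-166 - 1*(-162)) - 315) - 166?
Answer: -485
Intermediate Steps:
((-166 - 1*(-162)) - 315) - 166 = ((-166 + 162) - 315) - 166 = (-4 - 315) - 166 = -319 - 166 = -485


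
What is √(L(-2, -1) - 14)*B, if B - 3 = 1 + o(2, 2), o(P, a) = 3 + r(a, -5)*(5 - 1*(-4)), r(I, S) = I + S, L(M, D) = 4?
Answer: -20*I*√10 ≈ -63.246*I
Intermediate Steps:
o(P, a) = -42 + 9*a (o(P, a) = 3 + (a - 5)*(5 - 1*(-4)) = 3 + (-5 + a)*(5 + 4) = 3 + (-5 + a)*9 = 3 + (-45 + 9*a) = -42 + 9*a)
B = -20 (B = 3 + (1 + (-42 + 9*2)) = 3 + (1 + (-42 + 18)) = 3 + (1 - 24) = 3 - 23 = -20)
√(L(-2, -1) - 14)*B = √(4 - 14)*(-20) = √(-10)*(-20) = (I*√10)*(-20) = -20*I*√10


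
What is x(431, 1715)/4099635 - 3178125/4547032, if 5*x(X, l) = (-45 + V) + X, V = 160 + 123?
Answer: -21714240152489/31068619222200 ≈ -0.69891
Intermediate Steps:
V = 283
x(X, l) = 238/5 + X/5 (x(X, l) = ((-45 + 283) + X)/5 = (238 + X)/5 = 238/5 + X/5)
x(431, 1715)/4099635 - 3178125/4547032 = (238/5 + (⅕)*431)/4099635 - 3178125/4547032 = (238/5 + 431/5)*(1/4099635) - 3178125*1/4547032 = (669/5)*(1/4099635) - 3178125/4547032 = 223/6832725 - 3178125/4547032 = -21714240152489/31068619222200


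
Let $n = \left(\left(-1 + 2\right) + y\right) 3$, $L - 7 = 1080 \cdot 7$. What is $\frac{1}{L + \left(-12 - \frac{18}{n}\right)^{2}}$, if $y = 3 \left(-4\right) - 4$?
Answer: $\frac{25}{192539} \approx 0.00012984$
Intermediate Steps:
$L = 7567$ ($L = 7 + 1080 \cdot 7 = 7 + 7560 = 7567$)
$y = -16$ ($y = -12 - 4 = -16$)
$n = -45$ ($n = \left(\left(-1 + 2\right) - 16\right) 3 = \left(1 - 16\right) 3 = \left(-15\right) 3 = -45$)
$\frac{1}{L + \left(-12 - \frac{18}{n}\right)^{2}} = \frac{1}{7567 + \left(-12 - \frac{18}{-45}\right)^{2}} = \frac{1}{7567 + \left(-12 - - \frac{2}{5}\right)^{2}} = \frac{1}{7567 + \left(-12 + \frac{2}{5}\right)^{2}} = \frac{1}{7567 + \left(- \frac{58}{5}\right)^{2}} = \frac{1}{7567 + \frac{3364}{25}} = \frac{1}{\frac{192539}{25}} = \frac{25}{192539}$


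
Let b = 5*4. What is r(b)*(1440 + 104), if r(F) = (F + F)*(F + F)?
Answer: 2470400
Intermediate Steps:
b = 20
r(F) = 4*F² (r(F) = (2*F)*(2*F) = 4*F²)
r(b)*(1440 + 104) = (4*20²)*(1440 + 104) = (4*400)*1544 = 1600*1544 = 2470400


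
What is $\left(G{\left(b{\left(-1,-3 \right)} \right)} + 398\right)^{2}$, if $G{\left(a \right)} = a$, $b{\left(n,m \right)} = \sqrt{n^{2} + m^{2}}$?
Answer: $\left(398 + \sqrt{10}\right)^{2} \approx 1.6093 \cdot 10^{5}$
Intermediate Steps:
$b{\left(n,m \right)} = \sqrt{m^{2} + n^{2}}$
$\left(G{\left(b{\left(-1,-3 \right)} \right)} + 398\right)^{2} = \left(\sqrt{\left(-3\right)^{2} + \left(-1\right)^{2}} + 398\right)^{2} = \left(\sqrt{9 + 1} + 398\right)^{2} = \left(\sqrt{10} + 398\right)^{2} = \left(398 + \sqrt{10}\right)^{2}$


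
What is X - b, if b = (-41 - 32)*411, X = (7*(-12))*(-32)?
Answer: 32691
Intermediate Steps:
X = 2688 (X = -84*(-32) = 2688)
b = -30003 (b = -73*411 = -30003)
X - b = 2688 - 1*(-30003) = 2688 + 30003 = 32691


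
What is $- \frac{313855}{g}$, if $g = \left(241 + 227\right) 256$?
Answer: $- \frac{313855}{119808} \approx -2.6196$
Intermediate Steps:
$g = 119808$ ($g = 468 \cdot 256 = 119808$)
$- \frac{313855}{g} = - \frac{313855}{119808}$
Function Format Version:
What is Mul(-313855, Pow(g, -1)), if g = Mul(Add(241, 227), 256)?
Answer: Rational(-313855, 119808) ≈ -2.6196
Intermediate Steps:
g = 119808 (g = Mul(468, 256) = 119808)
Mul(-313855, Pow(g, -1)) = Mul(-313855, Pow(119808, -1)) = Mul(-313855, Rational(1, 119808)) = Rational(-313855, 119808)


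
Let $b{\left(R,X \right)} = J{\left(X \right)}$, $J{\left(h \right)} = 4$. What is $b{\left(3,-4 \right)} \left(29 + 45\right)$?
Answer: $296$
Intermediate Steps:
$b{\left(R,X \right)} = 4$
$b{\left(3,-4 \right)} \left(29 + 45\right) = 4 \left(29 + 45\right) = 4 \cdot 74 = 296$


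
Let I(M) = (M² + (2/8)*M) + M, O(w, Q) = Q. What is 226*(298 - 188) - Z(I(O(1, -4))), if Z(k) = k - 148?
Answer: 24997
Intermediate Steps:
I(M) = M² + 5*M/4 (I(M) = (M² + (2*(⅛))*M) + M = (M² + M/4) + M = M² + 5*M/4)
Z(k) = -148 + k
226*(298 - 188) - Z(I(O(1, -4))) = 226*(298 - 188) - (-148 + (¼)*(-4)*(5 + 4*(-4))) = 226*110 - (-148 + (¼)*(-4)*(5 - 16)) = 24860 - (-148 + (¼)*(-4)*(-11)) = 24860 - (-148 + 11) = 24860 - 1*(-137) = 24860 + 137 = 24997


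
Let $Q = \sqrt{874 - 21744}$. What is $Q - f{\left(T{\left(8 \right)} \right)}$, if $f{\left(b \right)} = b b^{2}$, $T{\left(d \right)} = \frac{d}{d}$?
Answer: $-1 + i \sqrt{20870} \approx -1.0 + 144.46 i$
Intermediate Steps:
$T{\left(d \right)} = 1$
$Q = i \sqrt{20870}$ ($Q = \sqrt{-20870} = i \sqrt{20870} \approx 144.46 i$)
$f{\left(b \right)} = b^{3}$
$Q - f{\left(T{\left(8 \right)} \right)} = i \sqrt{20870} - 1^{3} = i \sqrt{20870} - 1 = -1 + i \sqrt{20870}$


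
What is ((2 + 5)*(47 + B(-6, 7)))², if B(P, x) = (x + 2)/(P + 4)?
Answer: 354025/4 ≈ 88506.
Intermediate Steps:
B(P, x) = (2 + x)/(4 + P)
((2 + 5)*(47 + B(-6, 7)))² = ((2 + 5)*(47 + (2 + 7)/(4 - 6)))² = (7*(47 + 9/(-2)))² = (7*(47 - ½*9))² = (7*(47 - 9/2))² = (7*(85/2))² = (595/2)² = 354025/4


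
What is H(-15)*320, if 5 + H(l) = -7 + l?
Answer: -8640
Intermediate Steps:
H(l) = -12 + l (H(l) = -5 + (-7 + l) = -12 + l)
H(-15)*320 = (-12 - 15)*320 = -27*320 = -8640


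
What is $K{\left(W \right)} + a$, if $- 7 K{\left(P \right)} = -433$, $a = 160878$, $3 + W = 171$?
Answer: $\frac{1126579}{7} \approx 1.6094 \cdot 10^{5}$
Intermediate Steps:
$W = 168$ ($W = -3 + 171 = 168$)
$K{\left(P \right)} = \frac{433}{7}$ ($K{\left(P \right)} = \left(- \frac{1}{7}\right) \left(-433\right) = \frac{433}{7}$)
$K{\left(W \right)} + a = \frac{433}{7} + 160878 = \frac{1126579}{7}$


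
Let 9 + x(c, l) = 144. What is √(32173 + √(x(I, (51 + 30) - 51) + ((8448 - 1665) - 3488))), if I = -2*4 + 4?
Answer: √(32173 + 7*√70) ≈ 179.53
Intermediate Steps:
I = -4 (I = -8 + 4 = -4)
x(c, l) = 135 (x(c, l) = -9 + 144 = 135)
√(32173 + √(x(I, (51 + 30) - 51) + ((8448 - 1665) - 3488))) = √(32173 + √(135 + ((8448 - 1665) - 3488))) = √(32173 + √(135 + (6783 - 3488))) = √(32173 + √(135 + 3295)) = √(32173 + √3430) = √(32173 + 7*√70)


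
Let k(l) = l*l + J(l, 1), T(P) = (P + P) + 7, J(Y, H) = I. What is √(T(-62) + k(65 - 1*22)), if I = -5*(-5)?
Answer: √1757 ≈ 41.917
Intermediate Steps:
I = 25
J(Y, H) = 25
T(P) = 7 + 2*P (T(P) = 2*P + 7 = 7 + 2*P)
k(l) = 25 + l² (k(l) = l*l + 25 = l² + 25 = 25 + l²)
√(T(-62) + k(65 - 1*22)) = √((7 + 2*(-62)) + (25 + (65 - 1*22)²)) = √((7 - 124) + (25 + (65 - 22)²)) = √(-117 + (25 + 43²)) = √(-117 + (25 + 1849)) = √(-117 + 1874) = √1757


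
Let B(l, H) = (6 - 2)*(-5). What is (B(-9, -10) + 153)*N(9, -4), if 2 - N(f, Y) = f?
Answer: -931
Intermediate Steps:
B(l, H) = -20 (B(l, H) = 4*(-5) = -20)
N(f, Y) = 2 - f
(B(-9, -10) + 153)*N(9, -4) = (-20 + 153)*(2 - 1*9) = 133*(2 - 9) = 133*(-7) = -931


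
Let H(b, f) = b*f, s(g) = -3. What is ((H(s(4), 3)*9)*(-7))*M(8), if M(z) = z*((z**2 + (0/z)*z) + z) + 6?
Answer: 329994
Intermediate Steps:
M(z) = 6 + z*(z + z**2) (M(z) = z*((z**2 + 0*z) + z) + 6 = z*((z**2 + 0) + z) + 6 = z*(z**2 + z) + 6 = z*(z + z**2) + 6 = 6 + z*(z + z**2))
((H(s(4), 3)*9)*(-7))*M(8) = ((-3*3*9)*(-7))*(6 + 8**2 + 8**3) = (-9*9*(-7))*(6 + 64 + 512) = -81*(-7)*582 = 567*582 = 329994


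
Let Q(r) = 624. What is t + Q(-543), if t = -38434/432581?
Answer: 269892110/432581 ≈ 623.91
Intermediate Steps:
t = -38434/432581 (t = -38434*1/432581 = -38434/432581 ≈ -0.088848)
t + Q(-543) = -38434/432581 + 624 = 269892110/432581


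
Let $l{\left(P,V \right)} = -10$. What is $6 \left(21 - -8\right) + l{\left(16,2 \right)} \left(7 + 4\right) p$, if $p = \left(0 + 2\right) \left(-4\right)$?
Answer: $1054$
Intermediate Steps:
$p = -8$ ($p = 2 \left(-4\right) = -8$)
$6 \left(21 - -8\right) + l{\left(16,2 \right)} \left(7 + 4\right) p = 6 \left(21 - -8\right) - 10 \left(7 + 4\right) \left(-8\right) = 6 \left(21 + 8\right) - 10 \cdot 11 \left(-8\right) = 6 \cdot 29 - -880 = 174 + 880 = 1054$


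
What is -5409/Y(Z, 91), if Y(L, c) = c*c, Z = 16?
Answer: -5409/8281 ≈ -0.65318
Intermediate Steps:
Y(L, c) = c²
-5409/Y(Z, 91) = -5409/(91²) = -5409/8281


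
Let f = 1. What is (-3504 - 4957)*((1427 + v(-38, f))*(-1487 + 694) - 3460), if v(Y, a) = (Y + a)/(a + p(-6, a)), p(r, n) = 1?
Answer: 18959417261/2 ≈ 9.4797e+9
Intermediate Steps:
v(Y, a) = (Y + a)/(1 + a) (v(Y, a) = (Y + a)/(a + 1) = (Y + a)/(1 + a))
(-3504 - 4957)*((1427 + v(-38, f))*(-1487 + 694) - 3460) = (-3504 - 4957)*((1427 + (-38 + 1)/(1 + 1))*(-1487 + 694) - 3460) = -8461*((1427 - 37/2)*(-793) - 3460) = -8461*((2817/2)*(-793) - 3460) = -8461*(-2233881/2 - 3460) = -8461*(-2240801/2) = 18959417261/2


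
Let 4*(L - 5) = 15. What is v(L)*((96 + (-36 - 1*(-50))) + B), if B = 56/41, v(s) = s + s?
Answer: 79905/41 ≈ 1948.9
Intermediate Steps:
L = 35/4 (L = 5 + (1/4)*15 = 5 + 15/4 = 35/4 ≈ 8.7500)
v(s) = 2*s
B = 56/41 (B = 56*(1/41) = 56/41 ≈ 1.3659)
v(L)*((96 + (-36 - 1*(-50))) + B) = (2*(35/4))*((96 + (-36 - 1*(-50))) + 56/41) = 35*((96 + (-36 + 50)) + 56/41)/2 = 35*((96 + 14) + 56/41)/2 = 35*(110 + 56/41)/2 = (35/2)*(4566/41) = 79905/41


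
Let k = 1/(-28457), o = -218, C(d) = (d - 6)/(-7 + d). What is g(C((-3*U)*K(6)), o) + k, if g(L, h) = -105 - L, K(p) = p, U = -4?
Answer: -15084404/142285 ≈ -106.02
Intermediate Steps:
C(d) = (-6 + d)/(-7 + d)
k = -1/28457 ≈ -3.5141e-5
g(C((-3*U)*K(6)), o) + k = (-105 - (-6 - 3*(-4)*6)/(-7 - 3*(-4)*6)) - 1/28457 = (-105 - (-6 + 12*6)/(-7 + 12*6)) - 1/28457 = (-105 - (-6 + 72)/(-7 + 72)) - 1/28457 = (-105 - 66/65) - 1/28457 = -6891/65 - 1/28457 = -15084404/142285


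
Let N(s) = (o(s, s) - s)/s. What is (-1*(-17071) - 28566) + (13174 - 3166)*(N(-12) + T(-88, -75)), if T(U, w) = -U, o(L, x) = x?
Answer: 869209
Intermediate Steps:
N(s) = 0 (N(s) = (s - s)/s = 0/s = 0)
(-1*(-17071) - 28566) + (13174 - 3166)*(N(-12) + T(-88, -75)) = (-1*(-17071) - 28566) + (13174 - 3166)*(0 - 1*(-88)) = (17071 - 28566) + 10008*(0 + 88) = -11495 + 10008*88 = -11495 + 880704 = 869209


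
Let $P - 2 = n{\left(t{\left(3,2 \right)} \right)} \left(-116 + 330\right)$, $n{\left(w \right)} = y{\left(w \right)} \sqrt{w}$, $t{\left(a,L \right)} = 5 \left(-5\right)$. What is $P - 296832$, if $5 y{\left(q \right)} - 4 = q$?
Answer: $-296830 - 4494 i \approx -2.9683 \cdot 10^{5} - 4494.0 i$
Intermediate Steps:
$y{\left(q \right)} = \frac{4}{5} + \frac{q}{5}$
$t{\left(a,L \right)} = -25$
$n{\left(w \right)} = \sqrt{w} \left(\frac{4}{5} + \frac{w}{5}\right)$ ($n{\left(w \right)} = \left(\frac{4}{5} + \frac{w}{5}\right) \sqrt{w} = \sqrt{w} \left(\frac{4}{5} + \frac{w}{5}\right)$)
$P = 2 - 4494 i$ ($P = 2 + \frac{\sqrt{-25} \left(4 - 25\right)}{5} \left(-116 + 330\right) = 2 + \frac{1}{5} \cdot 5 i \left(-21\right) 214 = 2 + - 21 i 214 = 2 - 4494 i \approx 2.0 - 4494.0 i$)
$P - 296832 = \left(2 - 4494 i\right) - 296832 = -296830 - 4494 i$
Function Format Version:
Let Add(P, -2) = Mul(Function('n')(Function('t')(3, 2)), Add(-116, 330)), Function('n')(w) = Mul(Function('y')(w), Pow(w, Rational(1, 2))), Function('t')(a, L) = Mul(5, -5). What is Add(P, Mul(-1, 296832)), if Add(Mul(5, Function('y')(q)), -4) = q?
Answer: Add(-296830, Mul(-4494, I)) ≈ Add(-2.9683e+5, Mul(-4494.0, I))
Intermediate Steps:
Function('y')(q) = Add(Rational(4, 5), Mul(Rational(1, 5), q))
Function('t')(a, L) = -25
Function('n')(w) = Mul(Pow(w, Rational(1, 2)), Add(Rational(4, 5), Mul(Rational(1, 5), w))) (Function('n')(w) = Mul(Add(Rational(4, 5), Mul(Rational(1, 5), w)), Pow(w, Rational(1, 2))) = Mul(Pow(w, Rational(1, 2)), Add(Rational(4, 5), Mul(Rational(1, 5), w))))
P = Add(2, Mul(-4494, I)) (P = Add(2, Mul(Mul(Rational(1, 5), Pow(-25, Rational(1, 2)), Add(4, -25)), Add(-116, 330))) = Add(2, Mul(Mul(Rational(1, 5), Mul(5, I), -21), 214)) = Add(2, Mul(Mul(-21, I), 214)) = Add(2, Mul(-4494, I)) ≈ Add(2.0000, Mul(-4494.0, I)))
Add(P, Mul(-1, 296832)) = Add(Add(2, Mul(-4494, I)), Mul(-1, 296832)) = Add(Add(2, Mul(-4494, I)), -296832) = Add(-296830, Mul(-4494, I))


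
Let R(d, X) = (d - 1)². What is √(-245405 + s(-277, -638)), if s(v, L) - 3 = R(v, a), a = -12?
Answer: I*√168118 ≈ 410.02*I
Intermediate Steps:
R(d, X) = (-1 + d)²
s(v, L) = 3 + (-1 + v)²
√(-245405 + s(-277, -638)) = √(-245405 + (3 + (-1 - 277)²)) = √(-245405 + (3 + (-278)²)) = √(-245405 + (3 + 77284)) = √(-245405 + 77287) = √(-168118) = I*√168118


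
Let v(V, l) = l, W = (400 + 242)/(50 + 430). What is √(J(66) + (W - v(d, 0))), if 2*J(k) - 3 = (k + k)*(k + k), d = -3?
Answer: √3485935/20 ≈ 93.353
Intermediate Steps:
W = 107/80 (W = 642/480 = 642*(1/480) = 107/80 ≈ 1.3375)
J(k) = 3/2 + 2*k² (J(k) = 3/2 + ((k + k)*(k + k))/2 = 3/2 + ((2*k)*(2*k))/2 = 3/2 + (4*k²)/2 = 3/2 + 2*k²)
√(J(66) + (W - v(d, 0))) = √((3/2 + 2*66²) + (107/80 - 1*0)) = √((3/2 + 2*4356) + (107/80 + 0)) = √((3/2 + 8712) + 107/80) = √(17427/2 + 107/80) = √(697187/80) = √3485935/20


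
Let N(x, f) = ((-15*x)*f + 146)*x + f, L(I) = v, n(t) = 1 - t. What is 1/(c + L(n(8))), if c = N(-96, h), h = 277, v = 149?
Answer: -1/38306070 ≈ -2.6106e-8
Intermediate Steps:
L(I) = 149
N(x, f) = f + x*(146 - 15*f*x) (N(x, f) = (-15*f*x + 146)*x + f = (146 - 15*f*x)*x + f = x*(146 - 15*f*x) + f = f + x*(146 - 15*f*x))
c = -38306219 (c = 277 + 146*(-96) - 15*277*(-96)**2 = 277 - 14016 - 15*277*9216 = 277 - 14016 - 38292480 = -38306219)
1/(c + L(n(8))) = 1/(-38306219 + 149) = 1/(-38306070) = -1/38306070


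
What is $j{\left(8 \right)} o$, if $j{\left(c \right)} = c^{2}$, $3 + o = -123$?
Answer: $-8064$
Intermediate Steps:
$o = -126$ ($o = -3 - 123 = -126$)
$j{\left(8 \right)} o = 8^{2} \left(-126\right) = 64 \left(-126\right) = -8064$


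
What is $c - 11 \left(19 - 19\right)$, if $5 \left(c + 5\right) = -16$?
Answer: $- \frac{41}{5} \approx -8.2$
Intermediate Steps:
$c = - \frac{41}{5}$ ($c = -5 + \frac{1}{5} \left(-16\right) = -5 - \frac{16}{5} = - \frac{41}{5} \approx -8.2$)
$c - 11 \left(19 - 19\right) = - \frac{41}{5} - 11 \left(19 - 19\right) = - \frac{41}{5} - 0 = - \frac{41}{5} + 0 = - \frac{41}{5}$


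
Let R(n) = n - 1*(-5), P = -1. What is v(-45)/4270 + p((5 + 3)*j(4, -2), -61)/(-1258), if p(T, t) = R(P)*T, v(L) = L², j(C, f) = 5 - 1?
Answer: 200089/537166 ≈ 0.37249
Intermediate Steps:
j(C, f) = 4
R(n) = 5 + n (R(n) = n + 5 = 5 + n)
p(T, t) = 4*T (p(T, t) = (5 - 1)*T = 4*T)
v(-45)/4270 + p((5 + 3)*j(4, -2), -61)/(-1258) = (-45)²/4270 + (4*((5 + 3)*4))/(-1258) = 2025*(1/4270) + (4*(8*4))*(-1/1258) = 405/854 + (4*32)*(-1/1258) = 405/854 + 128*(-1/1258) = 405/854 - 64/629 = 200089/537166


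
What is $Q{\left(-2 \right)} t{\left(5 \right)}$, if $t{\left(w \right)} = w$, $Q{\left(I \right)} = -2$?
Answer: $-10$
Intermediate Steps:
$Q{\left(-2 \right)} t{\left(5 \right)} = \left(-2\right) 5 = -10$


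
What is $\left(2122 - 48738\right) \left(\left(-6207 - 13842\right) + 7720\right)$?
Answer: $574728664$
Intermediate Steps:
$\left(2122 - 48738\right) \left(\left(-6207 - 13842\right) + 7720\right) = - 46616 \left(-20049 + 7720\right) = \left(-46616\right) \left(-12329\right) = 574728664$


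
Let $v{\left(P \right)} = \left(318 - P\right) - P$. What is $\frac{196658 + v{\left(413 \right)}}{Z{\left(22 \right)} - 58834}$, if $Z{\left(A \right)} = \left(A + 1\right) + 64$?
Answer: $- \frac{196150}{58747} \approx -3.3389$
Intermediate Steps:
$v{\left(P \right)} = 318 - 2 P$
$Z{\left(A \right)} = 65 + A$ ($Z{\left(A \right)} = \left(1 + A\right) + 64 = 65 + A$)
$\frac{196658 + v{\left(413 \right)}}{Z{\left(22 \right)} - 58834} = \frac{196658 + \left(318 - 826\right)}{\left(65 + 22\right) - 58834} = \frac{196658 + \left(318 - 826\right)}{87 - 58834} = \frac{196658 - 508}{-58747} = 196150 \left(- \frac{1}{58747}\right) = - \frac{196150}{58747}$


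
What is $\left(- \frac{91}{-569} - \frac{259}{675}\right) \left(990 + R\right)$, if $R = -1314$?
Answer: $\frac{1031352}{14225} \approx 72.503$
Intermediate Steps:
$\left(- \frac{91}{-569} - \frac{259}{675}\right) \left(990 + R\right) = \left(- \frac{91}{-569} - \frac{259}{675}\right) \left(990 - 1314\right) = \left(\left(-91\right) \left(- \frac{1}{569}\right) - \frac{259}{675}\right) \left(-324\right) = \left(\frac{91}{569} - \frac{259}{675}\right) \left(-324\right) = \left(- \frac{85946}{384075}\right) \left(-324\right) = \frac{1031352}{14225}$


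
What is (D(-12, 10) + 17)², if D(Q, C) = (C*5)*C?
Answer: 267289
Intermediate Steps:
D(Q, C) = 5*C² (D(Q, C) = (5*C)*C = 5*C²)
(D(-12, 10) + 17)² = (5*10² + 17)² = (5*100 + 17)² = (500 + 17)² = 517² = 267289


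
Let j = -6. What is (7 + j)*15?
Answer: 15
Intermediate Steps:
(7 + j)*15 = (7 - 6)*15 = 1*15 = 15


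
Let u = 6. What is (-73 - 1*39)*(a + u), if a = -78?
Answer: 8064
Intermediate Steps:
(-73 - 1*39)*(a + u) = (-73 - 1*39)*(-78 + 6) = (-73 - 39)*(-72) = -112*(-72) = 8064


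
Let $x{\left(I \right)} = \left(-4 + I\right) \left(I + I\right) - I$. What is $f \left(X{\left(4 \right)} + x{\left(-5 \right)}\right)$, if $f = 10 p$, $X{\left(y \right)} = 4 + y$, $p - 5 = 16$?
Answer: $21630$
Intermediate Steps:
$p = 21$ ($p = 5 + 16 = 21$)
$x{\left(I \right)} = - I + 2 I \left(-4 + I\right)$ ($x{\left(I \right)} = \left(-4 + I\right) 2 I - I = 2 I \left(-4 + I\right) - I = - I + 2 I \left(-4 + I\right)$)
$f = 210$ ($f = 10 \cdot 21 = 210$)
$f \left(X{\left(4 \right)} + x{\left(-5 \right)}\right) = 210 \left(\left(4 + 4\right) - 5 \left(-9 + 2 \left(-5\right)\right)\right) = 210 \left(8 - 5 \left(-9 - 10\right)\right) = 210 \left(8 - -95\right) = 210 \left(8 + 95\right) = 210 \cdot 103 = 21630$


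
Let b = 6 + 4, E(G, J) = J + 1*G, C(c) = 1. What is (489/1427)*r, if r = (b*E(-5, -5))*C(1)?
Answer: -48900/1427 ≈ -34.268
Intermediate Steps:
E(G, J) = G + J (E(G, J) = J + G = G + J)
b = 10
r = -100 (r = (10*(-5 - 5))*1 = (10*(-10))*1 = -100*1 = -100)
(489/1427)*r = (489/1427)*(-100) = -48900/1427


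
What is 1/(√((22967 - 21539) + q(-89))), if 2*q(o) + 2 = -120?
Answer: √1367/1367 ≈ 0.027047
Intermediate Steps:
q(o) = -61 (q(o) = -1 + (½)*(-120) = -1 - 60 = -61)
1/(√((22967 - 21539) + q(-89))) = 1/(√((22967 - 21539) - 61)) = 1/(√(1428 - 61)) = 1/(√1367) = √1367/1367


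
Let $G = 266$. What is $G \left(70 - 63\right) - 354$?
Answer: $1508$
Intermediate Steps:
$G \left(70 - 63\right) - 354 = 266 \left(70 - 63\right) - 354 = 266 \cdot 7 - 354 = 1862 - 354 = 1508$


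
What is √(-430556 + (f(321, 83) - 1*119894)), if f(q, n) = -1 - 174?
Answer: 25*I*√881 ≈ 742.04*I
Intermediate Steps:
f(q, n) = -175
√(-430556 + (f(321, 83) - 1*119894)) = √(-430556 + (-175 - 1*119894)) = √(-430556 + (-175 - 119894)) = √(-430556 - 120069) = √(-550625) = 25*I*√881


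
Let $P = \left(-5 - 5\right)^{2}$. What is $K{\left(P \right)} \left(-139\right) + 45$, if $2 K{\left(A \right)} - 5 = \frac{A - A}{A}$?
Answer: $- \frac{605}{2} \approx -302.5$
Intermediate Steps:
$P = 100$ ($P = \left(-10\right)^{2} = 100$)
$K{\left(A \right)} = \frac{5}{2}$ ($K{\left(A \right)} = \frac{5}{2} + \frac{\left(A - A\right) \frac{1}{A}}{2} = \frac{5}{2} + \frac{0 \frac{1}{A}}{2} = \frac{5}{2} + \frac{1}{2} \cdot 0 = \frac{5}{2} + 0 = \frac{5}{2}$)
$K{\left(P \right)} \left(-139\right) + 45 = \frac{5}{2} \left(-139\right) + 45 = - \frac{695}{2} + 45 = - \frac{605}{2}$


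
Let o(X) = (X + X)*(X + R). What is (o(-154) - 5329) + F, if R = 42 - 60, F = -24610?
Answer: 23037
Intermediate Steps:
R = -18
o(X) = 2*X*(-18 + X) (o(X) = (X + X)*(X - 18) = (2*X)*(-18 + X) = 2*X*(-18 + X))
(o(-154) - 5329) + F = (2*(-154)*(-18 - 154) - 5329) - 24610 = (2*(-154)*(-172) - 5329) - 24610 = (52976 - 5329) - 24610 = 47647 - 24610 = 23037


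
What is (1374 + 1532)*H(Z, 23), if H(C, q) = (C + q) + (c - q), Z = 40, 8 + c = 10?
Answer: 122052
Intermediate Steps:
c = 2 (c = -8 + 10 = 2)
H(C, q) = 2 + C (H(C, q) = (C + q) + (2 - q) = 2 + C)
(1374 + 1532)*H(Z, 23) = (1374 + 1532)*(2 + 40) = 2906*42 = 122052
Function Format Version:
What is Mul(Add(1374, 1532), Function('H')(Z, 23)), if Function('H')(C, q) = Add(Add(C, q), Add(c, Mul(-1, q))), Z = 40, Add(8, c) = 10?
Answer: 122052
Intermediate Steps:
c = 2 (c = Add(-8, 10) = 2)
Function('H')(C, q) = Add(2, C) (Function('H')(C, q) = Add(Add(C, q), Add(2, Mul(-1, q))) = Add(2, C))
Mul(Add(1374, 1532), Function('H')(Z, 23)) = Mul(Add(1374, 1532), Add(2, 40)) = Mul(2906, 42) = 122052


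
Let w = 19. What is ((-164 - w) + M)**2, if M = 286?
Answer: 10609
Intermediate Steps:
((-164 - w) + M)**2 = ((-164 - 1*19) + 286)**2 = ((-164 - 19) + 286)**2 = (-183 + 286)**2 = 103**2 = 10609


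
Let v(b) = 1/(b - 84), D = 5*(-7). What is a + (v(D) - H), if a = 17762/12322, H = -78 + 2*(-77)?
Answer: 171143566/733159 ≈ 233.43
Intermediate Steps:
D = -35
H = -232 (H = -78 - 154 = -232)
v(b) = 1/(-84 + b)
a = 8881/6161 (a = 17762*(1/12322) = 8881/6161 ≈ 1.4415)
a + (v(D) - H) = 8881/6161 + (1/(-84 - 35) - 1*(-232)) = 8881/6161 + (1/(-119) + 232) = 8881/6161 + (-1/119 + 232) = 8881/6161 + 27607/119 = 171143566/733159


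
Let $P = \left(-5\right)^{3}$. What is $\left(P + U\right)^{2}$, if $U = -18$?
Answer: $20449$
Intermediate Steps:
$P = -125$
$\left(P + U\right)^{2} = \left(-125 - 18\right)^{2} = \left(-143\right)^{2} = 20449$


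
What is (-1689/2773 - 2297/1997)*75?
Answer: -730688550/5537681 ≈ -131.95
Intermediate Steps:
(-1689/2773 - 2297/1997)*75 = -9742514/5537681*75 = -730688550/5537681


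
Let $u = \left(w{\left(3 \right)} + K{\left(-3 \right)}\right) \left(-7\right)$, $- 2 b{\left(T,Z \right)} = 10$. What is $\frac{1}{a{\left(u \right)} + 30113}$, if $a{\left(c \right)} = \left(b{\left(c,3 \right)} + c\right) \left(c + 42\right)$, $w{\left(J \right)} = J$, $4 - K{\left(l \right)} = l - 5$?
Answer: $\frac{1}{37043} \approx 2.6996 \cdot 10^{-5}$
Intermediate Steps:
$K{\left(l \right)} = 9 - l$ ($K{\left(l \right)} = 4 - \left(l - 5\right) = 4 - \left(-5 + l\right) = 9 - l$)
$b{\left(T,Z \right)} = -5$ ($b{\left(T,Z \right)} = \left(- \frac{1}{2}\right) 10 = -5$)
$u = -105$ ($u = \left(3 + \left(9 - -3\right)\right) \left(-7\right) = \left(3 + \left(9 + 3\right)\right) \left(-7\right) = \left(3 + 12\right) \left(-7\right) = 15 \left(-7\right) = -105$)
$a{\left(c \right)} = \left(-5 + c\right) \left(42 + c\right)$ ($a{\left(c \right)} = \left(-5 + c\right) \left(c + 42\right) = \left(-5 + c\right) \left(42 + c\right)$)
$\frac{1}{a{\left(u \right)} + 30113} = \frac{1}{\left(-210 + \left(-105\right)^{2} + 37 \left(-105\right)\right) + 30113} = \frac{1}{\left(-210 + 11025 - 3885\right) + 30113} = \frac{1}{6930 + 30113} = \frac{1}{37043}$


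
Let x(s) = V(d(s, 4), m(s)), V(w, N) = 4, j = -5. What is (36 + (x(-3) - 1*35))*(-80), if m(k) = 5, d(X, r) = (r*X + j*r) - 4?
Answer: -400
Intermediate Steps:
d(X, r) = -4 - 5*r + X*r (d(X, r) = (r*X - 5*r) - 4 = (X*r - 5*r) - 4 = (-5*r + X*r) - 4 = -4 - 5*r + X*r)
x(s) = 4
(36 + (x(-3) - 1*35))*(-80) = (36 + (4 - 1*35))*(-80) = (36 + (4 - 35))*(-80) = (36 - 31)*(-80) = 5*(-80) = -400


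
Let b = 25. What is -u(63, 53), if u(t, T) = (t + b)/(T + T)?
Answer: -44/53 ≈ -0.83019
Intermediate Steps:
u(t, T) = (25 + t)/(2*T) (u(t, T) = (t + 25)/(T + T) = (25 + t)/((2*T)) = (25 + t)*(1/(2*T)) = (25 + t)/(2*T))
-u(63, 53) = -(25 + 63)/(2*53) = -88/(2*53) = -1*44/53 = -44/53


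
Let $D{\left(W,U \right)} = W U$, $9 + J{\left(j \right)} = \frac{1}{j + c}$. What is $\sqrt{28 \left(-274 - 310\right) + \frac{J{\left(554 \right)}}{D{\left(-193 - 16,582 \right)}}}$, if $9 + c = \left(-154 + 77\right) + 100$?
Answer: $\frac{i \sqrt{13513844112867813}}{909084} \approx 127.88 i$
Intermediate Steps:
$c = 14$ ($c = -9 + \left(\left(-154 + 77\right) + 100\right) = -9 + \left(-77 + 100\right) = -9 + 23 = 14$)
$J{\left(j \right)} = -9 + \frac{1}{14 + j}$ ($J{\left(j \right)} = -9 + \frac{1}{j + 14} = -9 + \frac{1}{14 + j}$)
$D{\left(W,U \right)} = U W$
$\sqrt{28 \left(-274 - 310\right) + \frac{J{\left(554 \right)}}{D{\left(-193 - 16,582 \right)}}} = \sqrt{28 \left(-274 - 310\right) + \frac{\frac{1}{14 + 554} \left(-125 - 4986\right)}{582 \left(-193 - 16\right)}} = \sqrt{28 \left(-584\right) + \frac{\frac{1}{568} \left(-125 - 4986\right)}{582 \left(-193 - 16\right)}} = \sqrt{-16352 + \frac{\frac{1}{568} \left(-5111\right)}{582 \left(-209\right)}} = \sqrt{-16352 - \frac{5111}{568 \left(-121638\right)}} = \sqrt{-16352 - - \frac{269}{3636336}} = \sqrt{-16352 + \frac{269}{3636336}} = \sqrt{- \frac{59461366003}{3636336}} = \frac{i \sqrt{13513844112867813}}{909084}$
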